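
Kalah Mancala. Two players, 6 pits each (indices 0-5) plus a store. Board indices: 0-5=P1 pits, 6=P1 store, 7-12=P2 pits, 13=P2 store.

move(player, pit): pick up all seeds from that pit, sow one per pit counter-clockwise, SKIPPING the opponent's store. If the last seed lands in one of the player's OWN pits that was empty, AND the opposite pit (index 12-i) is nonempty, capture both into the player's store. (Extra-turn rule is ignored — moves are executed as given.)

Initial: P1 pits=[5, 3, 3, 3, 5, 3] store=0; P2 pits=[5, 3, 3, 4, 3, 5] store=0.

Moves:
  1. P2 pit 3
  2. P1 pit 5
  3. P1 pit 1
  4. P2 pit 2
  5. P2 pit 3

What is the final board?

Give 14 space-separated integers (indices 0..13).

Move 1: P2 pit3 -> P1=[6,3,3,3,5,3](0) P2=[5,3,3,0,4,6](1)
Move 2: P1 pit5 -> P1=[6,3,3,3,5,0](1) P2=[6,4,3,0,4,6](1)
Move 3: P1 pit1 -> P1=[6,0,4,4,6,0](1) P2=[6,4,3,0,4,6](1)
Move 4: P2 pit2 -> P1=[6,0,4,4,6,0](1) P2=[6,4,0,1,5,7](1)
Move 5: P2 pit3 -> P1=[6,0,4,4,6,0](1) P2=[6,4,0,0,6,7](1)

Answer: 6 0 4 4 6 0 1 6 4 0 0 6 7 1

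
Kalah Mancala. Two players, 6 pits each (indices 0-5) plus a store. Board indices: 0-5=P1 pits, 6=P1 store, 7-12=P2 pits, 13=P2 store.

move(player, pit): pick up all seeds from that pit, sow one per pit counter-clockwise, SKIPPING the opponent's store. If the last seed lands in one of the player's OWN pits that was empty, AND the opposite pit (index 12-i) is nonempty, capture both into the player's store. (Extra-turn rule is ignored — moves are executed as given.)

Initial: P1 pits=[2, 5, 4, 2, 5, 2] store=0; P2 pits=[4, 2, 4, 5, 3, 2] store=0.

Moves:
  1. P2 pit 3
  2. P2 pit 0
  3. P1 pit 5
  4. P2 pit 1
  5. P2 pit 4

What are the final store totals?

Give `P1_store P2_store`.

Answer: 1 2

Derivation:
Move 1: P2 pit3 -> P1=[3,6,4,2,5,2](0) P2=[4,2,4,0,4,3](1)
Move 2: P2 pit0 -> P1=[3,6,4,2,5,2](0) P2=[0,3,5,1,5,3](1)
Move 3: P1 pit5 -> P1=[3,6,4,2,5,0](1) P2=[1,3,5,1,5,3](1)
Move 4: P2 pit1 -> P1=[3,6,4,2,5,0](1) P2=[1,0,6,2,6,3](1)
Move 5: P2 pit4 -> P1=[4,7,5,3,5,0](1) P2=[1,0,6,2,0,4](2)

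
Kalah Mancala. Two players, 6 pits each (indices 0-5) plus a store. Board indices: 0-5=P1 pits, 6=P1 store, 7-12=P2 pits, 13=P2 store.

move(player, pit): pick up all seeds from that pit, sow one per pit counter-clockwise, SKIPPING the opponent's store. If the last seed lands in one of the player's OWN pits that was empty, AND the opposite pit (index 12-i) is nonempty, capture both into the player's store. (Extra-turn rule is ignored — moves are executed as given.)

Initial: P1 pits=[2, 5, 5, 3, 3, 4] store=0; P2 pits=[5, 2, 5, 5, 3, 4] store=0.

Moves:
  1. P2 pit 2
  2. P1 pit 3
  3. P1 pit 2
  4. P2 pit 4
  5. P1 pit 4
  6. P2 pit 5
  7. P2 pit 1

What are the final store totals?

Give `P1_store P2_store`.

Answer: 3 11

Derivation:
Move 1: P2 pit2 -> P1=[3,5,5,3,3,4](0) P2=[5,2,0,6,4,5](1)
Move 2: P1 pit3 -> P1=[3,5,5,0,4,5](1) P2=[5,2,0,6,4,5](1)
Move 3: P1 pit2 -> P1=[3,5,0,1,5,6](2) P2=[6,2,0,6,4,5](1)
Move 4: P2 pit4 -> P1=[4,6,0,1,5,6](2) P2=[6,2,0,6,0,6](2)
Move 5: P1 pit4 -> P1=[4,6,0,1,0,7](3) P2=[7,3,1,6,0,6](2)
Move 6: P2 pit5 -> P1=[5,7,1,2,1,7](3) P2=[7,3,1,6,0,0](3)
Move 7: P2 pit1 -> P1=[5,0,1,2,1,7](3) P2=[7,0,2,7,0,0](11)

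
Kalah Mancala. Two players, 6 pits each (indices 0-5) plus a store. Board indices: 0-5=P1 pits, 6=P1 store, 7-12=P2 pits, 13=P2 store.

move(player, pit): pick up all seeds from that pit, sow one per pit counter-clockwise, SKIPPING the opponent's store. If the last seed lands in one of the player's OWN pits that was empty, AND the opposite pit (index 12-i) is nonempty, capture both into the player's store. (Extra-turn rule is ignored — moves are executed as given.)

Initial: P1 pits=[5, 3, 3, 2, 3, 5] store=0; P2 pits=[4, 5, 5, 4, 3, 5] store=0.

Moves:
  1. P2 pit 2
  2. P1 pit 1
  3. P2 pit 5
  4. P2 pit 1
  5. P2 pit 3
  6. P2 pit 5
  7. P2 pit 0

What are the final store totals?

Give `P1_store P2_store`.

Answer: 0 5

Derivation:
Move 1: P2 pit2 -> P1=[6,3,3,2,3,5](0) P2=[4,5,0,5,4,6](1)
Move 2: P1 pit1 -> P1=[6,0,4,3,4,5](0) P2=[4,5,0,5,4,6](1)
Move 3: P2 pit5 -> P1=[7,1,5,4,5,5](0) P2=[4,5,0,5,4,0](2)
Move 4: P2 pit1 -> P1=[7,1,5,4,5,5](0) P2=[4,0,1,6,5,1](3)
Move 5: P2 pit3 -> P1=[8,2,6,4,5,5](0) P2=[4,0,1,0,6,2](4)
Move 6: P2 pit5 -> P1=[9,2,6,4,5,5](0) P2=[4,0,1,0,6,0](5)
Move 7: P2 pit0 -> P1=[9,2,6,4,5,5](0) P2=[0,1,2,1,7,0](5)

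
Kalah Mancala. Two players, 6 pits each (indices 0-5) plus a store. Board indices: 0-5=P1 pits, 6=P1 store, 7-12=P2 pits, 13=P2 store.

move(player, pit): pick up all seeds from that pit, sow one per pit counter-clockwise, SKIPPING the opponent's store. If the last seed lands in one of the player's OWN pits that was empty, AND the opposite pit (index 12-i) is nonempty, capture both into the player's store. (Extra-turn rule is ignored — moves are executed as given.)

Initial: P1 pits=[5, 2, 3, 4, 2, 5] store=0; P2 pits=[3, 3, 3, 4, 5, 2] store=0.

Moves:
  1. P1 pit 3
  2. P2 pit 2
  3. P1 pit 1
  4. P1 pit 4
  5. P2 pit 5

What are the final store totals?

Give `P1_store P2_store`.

Answer: 2 1

Derivation:
Move 1: P1 pit3 -> P1=[5,2,3,0,3,6](1) P2=[4,3,3,4,5,2](0)
Move 2: P2 pit2 -> P1=[5,2,3,0,3,6](1) P2=[4,3,0,5,6,3](0)
Move 3: P1 pit1 -> P1=[5,0,4,1,3,6](1) P2=[4,3,0,5,6,3](0)
Move 4: P1 pit4 -> P1=[5,0,4,1,0,7](2) P2=[5,3,0,5,6,3](0)
Move 5: P2 pit5 -> P1=[6,1,4,1,0,7](2) P2=[5,3,0,5,6,0](1)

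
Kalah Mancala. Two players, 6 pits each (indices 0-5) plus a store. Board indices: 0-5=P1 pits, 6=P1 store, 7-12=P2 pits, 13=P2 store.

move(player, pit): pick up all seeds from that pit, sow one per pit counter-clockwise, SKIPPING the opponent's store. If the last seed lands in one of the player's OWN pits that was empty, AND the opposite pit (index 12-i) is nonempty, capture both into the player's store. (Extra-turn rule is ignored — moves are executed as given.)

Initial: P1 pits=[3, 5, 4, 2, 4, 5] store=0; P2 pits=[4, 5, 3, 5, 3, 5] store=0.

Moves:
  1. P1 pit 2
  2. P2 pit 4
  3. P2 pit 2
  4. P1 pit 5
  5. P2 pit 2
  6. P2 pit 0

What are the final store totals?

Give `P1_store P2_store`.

Answer: 2 1

Derivation:
Move 1: P1 pit2 -> P1=[3,5,0,3,5,6](1) P2=[4,5,3,5,3,5](0)
Move 2: P2 pit4 -> P1=[4,5,0,3,5,6](1) P2=[4,5,3,5,0,6](1)
Move 3: P2 pit2 -> P1=[4,5,0,3,5,6](1) P2=[4,5,0,6,1,7](1)
Move 4: P1 pit5 -> P1=[4,5,0,3,5,0](2) P2=[5,6,1,7,2,7](1)
Move 5: P2 pit2 -> P1=[4,5,0,3,5,0](2) P2=[5,6,0,8,2,7](1)
Move 6: P2 pit0 -> P1=[4,5,0,3,5,0](2) P2=[0,7,1,9,3,8](1)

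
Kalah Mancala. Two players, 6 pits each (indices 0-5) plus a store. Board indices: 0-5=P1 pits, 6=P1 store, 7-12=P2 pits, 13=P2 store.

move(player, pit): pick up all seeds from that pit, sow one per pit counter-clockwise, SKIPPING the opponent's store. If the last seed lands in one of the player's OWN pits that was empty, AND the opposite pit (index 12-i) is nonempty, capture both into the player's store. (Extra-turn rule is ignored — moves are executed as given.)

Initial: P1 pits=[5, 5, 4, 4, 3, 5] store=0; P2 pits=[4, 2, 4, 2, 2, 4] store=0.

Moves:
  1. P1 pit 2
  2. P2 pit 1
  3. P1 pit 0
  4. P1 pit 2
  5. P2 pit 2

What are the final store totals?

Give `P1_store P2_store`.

Answer: 1 1

Derivation:
Move 1: P1 pit2 -> P1=[5,5,0,5,4,6](1) P2=[4,2,4,2,2,4](0)
Move 2: P2 pit1 -> P1=[5,5,0,5,4,6](1) P2=[4,0,5,3,2,4](0)
Move 3: P1 pit0 -> P1=[0,6,1,6,5,7](1) P2=[4,0,5,3,2,4](0)
Move 4: P1 pit2 -> P1=[0,6,0,7,5,7](1) P2=[4,0,5,3,2,4](0)
Move 5: P2 pit2 -> P1=[1,6,0,7,5,7](1) P2=[4,0,0,4,3,5](1)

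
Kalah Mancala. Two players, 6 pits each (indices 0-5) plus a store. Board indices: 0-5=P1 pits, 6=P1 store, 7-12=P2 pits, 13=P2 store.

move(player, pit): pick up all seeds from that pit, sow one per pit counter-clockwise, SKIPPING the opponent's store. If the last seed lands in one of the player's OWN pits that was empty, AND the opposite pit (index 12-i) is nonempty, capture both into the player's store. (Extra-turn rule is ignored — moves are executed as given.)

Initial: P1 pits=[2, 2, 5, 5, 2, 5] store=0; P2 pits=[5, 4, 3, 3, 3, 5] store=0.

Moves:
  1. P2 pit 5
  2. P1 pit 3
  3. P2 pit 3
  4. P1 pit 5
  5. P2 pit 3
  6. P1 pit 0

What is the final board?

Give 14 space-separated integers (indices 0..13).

Answer: 0 4 7 0 3 0 8 7 6 0 0 6 1 2

Derivation:
Move 1: P2 pit5 -> P1=[3,3,6,6,2,5](0) P2=[5,4,3,3,3,0](1)
Move 2: P1 pit3 -> P1=[3,3,6,0,3,6](1) P2=[6,5,4,3,3,0](1)
Move 3: P2 pit3 -> P1=[3,3,6,0,3,6](1) P2=[6,5,4,0,4,1](2)
Move 4: P1 pit5 -> P1=[3,3,6,0,3,0](2) P2=[7,6,5,1,5,1](2)
Move 5: P2 pit3 -> P1=[3,3,6,0,3,0](2) P2=[7,6,5,0,6,1](2)
Move 6: P1 pit0 -> P1=[0,4,7,0,3,0](8) P2=[7,6,0,0,6,1](2)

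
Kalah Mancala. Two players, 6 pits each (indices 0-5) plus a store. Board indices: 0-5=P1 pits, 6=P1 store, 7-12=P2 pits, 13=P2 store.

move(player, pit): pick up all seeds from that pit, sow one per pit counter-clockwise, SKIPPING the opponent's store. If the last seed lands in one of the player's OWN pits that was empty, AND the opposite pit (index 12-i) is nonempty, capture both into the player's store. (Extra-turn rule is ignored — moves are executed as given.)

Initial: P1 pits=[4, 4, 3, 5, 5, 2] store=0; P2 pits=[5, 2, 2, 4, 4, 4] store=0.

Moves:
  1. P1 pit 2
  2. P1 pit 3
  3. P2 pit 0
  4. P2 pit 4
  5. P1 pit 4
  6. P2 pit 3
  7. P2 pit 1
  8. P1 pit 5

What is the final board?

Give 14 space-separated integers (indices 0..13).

Move 1: P1 pit2 -> P1=[4,4,0,6,6,3](0) P2=[5,2,2,4,4,4](0)
Move 2: P1 pit3 -> P1=[4,4,0,0,7,4](1) P2=[6,3,3,4,4,4](0)
Move 3: P2 pit0 -> P1=[4,4,0,0,7,4](1) P2=[0,4,4,5,5,5](1)
Move 4: P2 pit4 -> P1=[5,5,1,0,7,4](1) P2=[0,4,4,5,0,6](2)
Move 5: P1 pit4 -> P1=[5,5,1,0,0,5](2) P2=[1,5,5,6,1,6](2)
Move 6: P2 pit3 -> P1=[6,6,2,0,0,5](2) P2=[1,5,5,0,2,7](3)
Move 7: P2 pit1 -> P1=[6,6,2,0,0,5](2) P2=[1,0,6,1,3,8](4)
Move 8: P1 pit5 -> P1=[6,6,2,0,0,0](3) P2=[2,1,7,2,3,8](4)

Answer: 6 6 2 0 0 0 3 2 1 7 2 3 8 4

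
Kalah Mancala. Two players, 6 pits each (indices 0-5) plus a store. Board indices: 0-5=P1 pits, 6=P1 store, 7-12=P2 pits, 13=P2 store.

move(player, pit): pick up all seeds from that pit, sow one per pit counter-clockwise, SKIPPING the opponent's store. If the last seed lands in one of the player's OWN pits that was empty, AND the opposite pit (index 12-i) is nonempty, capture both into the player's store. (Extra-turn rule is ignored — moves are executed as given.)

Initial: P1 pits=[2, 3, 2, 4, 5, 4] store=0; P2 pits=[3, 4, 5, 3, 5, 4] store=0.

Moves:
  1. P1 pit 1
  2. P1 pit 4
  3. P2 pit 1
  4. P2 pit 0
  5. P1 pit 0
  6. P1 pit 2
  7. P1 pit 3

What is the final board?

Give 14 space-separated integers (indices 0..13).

Answer: 0 1 0 0 2 7 3 1 2 9 6 7 5 1

Derivation:
Move 1: P1 pit1 -> P1=[2,0,3,5,6,4](0) P2=[3,4,5,3,5,4](0)
Move 2: P1 pit4 -> P1=[2,0,3,5,0,5](1) P2=[4,5,6,4,5,4](0)
Move 3: P2 pit1 -> P1=[2,0,3,5,0,5](1) P2=[4,0,7,5,6,5](1)
Move 4: P2 pit0 -> P1=[2,0,3,5,0,5](1) P2=[0,1,8,6,7,5](1)
Move 5: P1 pit0 -> P1=[0,1,4,5,0,5](1) P2=[0,1,8,6,7,5](1)
Move 6: P1 pit2 -> P1=[0,1,0,6,1,6](2) P2=[0,1,8,6,7,5](1)
Move 7: P1 pit3 -> P1=[0,1,0,0,2,7](3) P2=[1,2,9,6,7,5](1)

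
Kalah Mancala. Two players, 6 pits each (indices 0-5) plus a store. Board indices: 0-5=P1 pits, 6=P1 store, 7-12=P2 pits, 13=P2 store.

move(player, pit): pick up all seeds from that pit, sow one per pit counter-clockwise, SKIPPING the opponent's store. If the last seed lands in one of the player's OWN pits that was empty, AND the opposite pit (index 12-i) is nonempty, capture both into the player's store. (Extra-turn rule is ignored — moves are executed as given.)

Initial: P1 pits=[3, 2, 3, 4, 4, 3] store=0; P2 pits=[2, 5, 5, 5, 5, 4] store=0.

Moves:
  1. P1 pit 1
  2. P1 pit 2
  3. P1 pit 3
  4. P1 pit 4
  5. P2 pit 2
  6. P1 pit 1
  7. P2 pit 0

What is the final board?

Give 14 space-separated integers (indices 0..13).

Move 1: P1 pit1 -> P1=[3,0,4,5,4,3](0) P2=[2,5,5,5,5,4](0)
Move 2: P1 pit2 -> P1=[3,0,0,6,5,4](1) P2=[2,5,5,5,5,4](0)
Move 3: P1 pit3 -> P1=[3,0,0,0,6,5](2) P2=[3,6,6,5,5,4](0)
Move 4: P1 pit4 -> P1=[3,0,0,0,0,6](3) P2=[4,7,7,6,5,4](0)
Move 5: P2 pit2 -> P1=[4,1,1,0,0,6](3) P2=[4,7,0,7,6,5](1)
Move 6: P1 pit1 -> P1=[4,0,2,0,0,6](3) P2=[4,7,0,7,6,5](1)
Move 7: P2 pit0 -> P1=[4,0,2,0,0,6](3) P2=[0,8,1,8,7,5](1)

Answer: 4 0 2 0 0 6 3 0 8 1 8 7 5 1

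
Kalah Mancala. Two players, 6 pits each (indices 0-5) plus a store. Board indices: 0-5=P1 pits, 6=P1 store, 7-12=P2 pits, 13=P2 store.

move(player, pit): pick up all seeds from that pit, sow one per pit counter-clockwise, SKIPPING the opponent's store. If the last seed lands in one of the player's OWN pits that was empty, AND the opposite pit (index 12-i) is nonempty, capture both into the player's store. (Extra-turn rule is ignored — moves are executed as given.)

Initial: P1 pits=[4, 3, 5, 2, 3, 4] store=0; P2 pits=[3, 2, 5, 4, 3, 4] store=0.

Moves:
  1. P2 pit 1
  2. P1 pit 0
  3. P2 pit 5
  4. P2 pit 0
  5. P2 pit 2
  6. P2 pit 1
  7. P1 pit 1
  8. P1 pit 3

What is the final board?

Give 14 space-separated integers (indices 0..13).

Answer: 2 0 9 0 6 5 1 1 0 0 7 4 1 6

Derivation:
Move 1: P2 pit1 -> P1=[4,3,5,2,3,4](0) P2=[3,0,6,5,3,4](0)
Move 2: P1 pit0 -> P1=[0,4,6,3,4,4](0) P2=[3,0,6,5,3,4](0)
Move 3: P2 pit5 -> P1=[1,5,7,3,4,4](0) P2=[3,0,6,5,3,0](1)
Move 4: P2 pit0 -> P1=[1,5,7,3,4,4](0) P2=[0,1,7,6,3,0](1)
Move 5: P2 pit2 -> P1=[2,6,8,3,4,4](0) P2=[0,1,0,7,4,1](2)
Move 6: P2 pit1 -> P1=[2,6,8,0,4,4](0) P2=[0,0,0,7,4,1](6)
Move 7: P1 pit1 -> P1=[2,0,9,1,5,5](1) P2=[1,0,0,7,4,1](6)
Move 8: P1 pit3 -> P1=[2,0,9,0,6,5](1) P2=[1,0,0,7,4,1](6)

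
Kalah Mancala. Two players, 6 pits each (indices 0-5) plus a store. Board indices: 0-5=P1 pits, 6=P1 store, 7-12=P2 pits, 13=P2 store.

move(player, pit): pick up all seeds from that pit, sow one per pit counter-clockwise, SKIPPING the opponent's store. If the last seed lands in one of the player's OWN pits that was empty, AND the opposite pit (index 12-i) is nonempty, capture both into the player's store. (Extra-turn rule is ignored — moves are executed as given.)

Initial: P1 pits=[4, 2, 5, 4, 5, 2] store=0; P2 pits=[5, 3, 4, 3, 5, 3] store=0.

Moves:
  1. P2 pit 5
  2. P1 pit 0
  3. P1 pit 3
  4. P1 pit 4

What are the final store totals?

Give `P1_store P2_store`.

Move 1: P2 pit5 -> P1=[5,3,5,4,5,2](0) P2=[5,3,4,3,5,0](1)
Move 2: P1 pit0 -> P1=[0,4,6,5,6,3](0) P2=[5,3,4,3,5,0](1)
Move 3: P1 pit3 -> P1=[0,4,6,0,7,4](1) P2=[6,4,4,3,5,0](1)
Move 4: P1 pit4 -> P1=[0,4,6,0,0,5](2) P2=[7,5,5,4,6,0](1)

Answer: 2 1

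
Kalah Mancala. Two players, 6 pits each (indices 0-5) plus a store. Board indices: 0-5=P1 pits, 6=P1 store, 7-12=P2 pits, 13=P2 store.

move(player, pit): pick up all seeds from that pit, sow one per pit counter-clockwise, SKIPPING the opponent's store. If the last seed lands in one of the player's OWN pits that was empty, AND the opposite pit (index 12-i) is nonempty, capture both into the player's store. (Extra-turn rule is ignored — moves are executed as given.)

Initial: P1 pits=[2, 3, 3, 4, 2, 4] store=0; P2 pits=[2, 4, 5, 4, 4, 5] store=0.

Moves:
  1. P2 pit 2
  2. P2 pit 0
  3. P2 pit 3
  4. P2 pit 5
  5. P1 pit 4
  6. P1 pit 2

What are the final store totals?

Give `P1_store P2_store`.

Answer: 2 8

Derivation:
Move 1: P2 pit2 -> P1=[3,3,3,4,2,4](0) P2=[2,4,0,5,5,6](1)
Move 2: P2 pit0 -> P1=[3,3,3,0,2,4](0) P2=[0,5,0,5,5,6](6)
Move 3: P2 pit3 -> P1=[4,4,3,0,2,4](0) P2=[0,5,0,0,6,7](7)
Move 4: P2 pit5 -> P1=[5,5,4,1,3,5](0) P2=[0,5,0,0,6,0](8)
Move 5: P1 pit4 -> P1=[5,5,4,1,0,6](1) P2=[1,5,0,0,6,0](8)
Move 6: P1 pit2 -> P1=[5,5,0,2,1,7](2) P2=[1,5,0,0,6,0](8)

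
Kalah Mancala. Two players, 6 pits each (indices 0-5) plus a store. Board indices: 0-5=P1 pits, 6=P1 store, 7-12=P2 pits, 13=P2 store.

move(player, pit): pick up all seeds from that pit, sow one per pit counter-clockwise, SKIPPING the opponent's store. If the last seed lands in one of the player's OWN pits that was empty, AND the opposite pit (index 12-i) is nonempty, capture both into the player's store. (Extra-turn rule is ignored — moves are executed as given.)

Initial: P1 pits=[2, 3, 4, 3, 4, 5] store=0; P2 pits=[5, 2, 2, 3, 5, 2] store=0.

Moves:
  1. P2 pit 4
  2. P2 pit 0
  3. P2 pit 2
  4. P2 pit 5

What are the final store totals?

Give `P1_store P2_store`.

Answer: 0 2

Derivation:
Move 1: P2 pit4 -> P1=[3,4,5,3,4,5](0) P2=[5,2,2,3,0,3](1)
Move 2: P2 pit0 -> P1=[3,4,5,3,4,5](0) P2=[0,3,3,4,1,4](1)
Move 3: P2 pit2 -> P1=[3,4,5,3,4,5](0) P2=[0,3,0,5,2,5](1)
Move 4: P2 pit5 -> P1=[4,5,6,4,4,5](0) P2=[0,3,0,5,2,0](2)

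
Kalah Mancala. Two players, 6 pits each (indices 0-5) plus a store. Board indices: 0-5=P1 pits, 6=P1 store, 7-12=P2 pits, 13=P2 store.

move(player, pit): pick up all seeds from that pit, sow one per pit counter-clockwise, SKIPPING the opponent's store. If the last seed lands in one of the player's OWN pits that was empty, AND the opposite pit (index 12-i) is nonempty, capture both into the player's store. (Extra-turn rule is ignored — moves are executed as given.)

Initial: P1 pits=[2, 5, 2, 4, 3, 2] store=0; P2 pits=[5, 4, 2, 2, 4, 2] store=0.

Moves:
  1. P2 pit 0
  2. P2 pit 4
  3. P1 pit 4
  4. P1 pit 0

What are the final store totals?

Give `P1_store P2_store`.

Answer: 1 1

Derivation:
Move 1: P2 pit0 -> P1=[2,5,2,4,3,2](0) P2=[0,5,3,3,5,3](0)
Move 2: P2 pit4 -> P1=[3,6,3,4,3,2](0) P2=[0,5,3,3,0,4](1)
Move 3: P1 pit4 -> P1=[3,6,3,4,0,3](1) P2=[1,5,3,3,0,4](1)
Move 4: P1 pit0 -> P1=[0,7,4,5,0,3](1) P2=[1,5,3,3,0,4](1)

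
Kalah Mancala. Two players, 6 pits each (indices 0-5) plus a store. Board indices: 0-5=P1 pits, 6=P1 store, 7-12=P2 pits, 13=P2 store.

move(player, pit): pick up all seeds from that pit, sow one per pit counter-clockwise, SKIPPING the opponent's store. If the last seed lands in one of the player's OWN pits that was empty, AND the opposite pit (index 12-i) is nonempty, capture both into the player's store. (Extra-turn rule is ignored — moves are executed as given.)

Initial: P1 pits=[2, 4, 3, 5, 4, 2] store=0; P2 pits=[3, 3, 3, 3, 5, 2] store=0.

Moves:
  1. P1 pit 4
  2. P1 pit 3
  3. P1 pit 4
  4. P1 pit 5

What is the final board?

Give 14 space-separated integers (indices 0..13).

Answer: 2 4 3 0 0 0 3 6 6 4 4 5 2 0

Derivation:
Move 1: P1 pit4 -> P1=[2,4,3,5,0,3](1) P2=[4,4,3,3,5,2](0)
Move 2: P1 pit3 -> P1=[2,4,3,0,1,4](2) P2=[5,5,3,3,5,2](0)
Move 3: P1 pit4 -> P1=[2,4,3,0,0,5](2) P2=[5,5,3,3,5,2](0)
Move 4: P1 pit5 -> P1=[2,4,3,0,0,0](3) P2=[6,6,4,4,5,2](0)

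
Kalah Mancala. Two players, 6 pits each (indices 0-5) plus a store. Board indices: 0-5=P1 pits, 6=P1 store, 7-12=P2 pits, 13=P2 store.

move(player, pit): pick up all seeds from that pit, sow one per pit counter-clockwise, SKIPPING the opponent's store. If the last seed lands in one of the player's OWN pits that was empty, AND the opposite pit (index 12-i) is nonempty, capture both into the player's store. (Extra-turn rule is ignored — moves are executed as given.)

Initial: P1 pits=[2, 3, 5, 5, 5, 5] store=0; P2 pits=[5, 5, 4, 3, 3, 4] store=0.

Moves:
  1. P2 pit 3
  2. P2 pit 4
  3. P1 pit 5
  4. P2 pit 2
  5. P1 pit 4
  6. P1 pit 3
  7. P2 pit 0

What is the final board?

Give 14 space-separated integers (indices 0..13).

Move 1: P2 pit3 -> P1=[2,3,5,5,5,5](0) P2=[5,5,4,0,4,5](1)
Move 2: P2 pit4 -> P1=[3,4,5,5,5,5](0) P2=[5,5,4,0,0,6](2)
Move 3: P1 pit5 -> P1=[3,4,5,5,5,0](1) P2=[6,6,5,1,0,6](2)
Move 4: P2 pit2 -> P1=[4,4,5,5,5,0](1) P2=[6,6,0,2,1,7](3)
Move 5: P1 pit4 -> P1=[4,4,5,5,0,1](2) P2=[7,7,1,2,1,7](3)
Move 6: P1 pit3 -> P1=[4,4,5,0,1,2](3) P2=[8,8,1,2,1,7](3)
Move 7: P2 pit0 -> P1=[5,5,5,0,1,2](3) P2=[0,9,2,3,2,8](4)

Answer: 5 5 5 0 1 2 3 0 9 2 3 2 8 4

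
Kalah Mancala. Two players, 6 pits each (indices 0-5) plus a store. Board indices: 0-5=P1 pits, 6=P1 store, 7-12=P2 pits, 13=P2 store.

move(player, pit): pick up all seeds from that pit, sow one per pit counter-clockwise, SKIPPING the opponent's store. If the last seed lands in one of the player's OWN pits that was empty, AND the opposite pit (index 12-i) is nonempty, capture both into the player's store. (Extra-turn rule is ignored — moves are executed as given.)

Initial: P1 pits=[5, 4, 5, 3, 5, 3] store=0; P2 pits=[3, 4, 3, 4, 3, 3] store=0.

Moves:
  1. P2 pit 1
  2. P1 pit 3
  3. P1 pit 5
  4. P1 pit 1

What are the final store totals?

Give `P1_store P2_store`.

Answer: 7 0

Derivation:
Move 1: P2 pit1 -> P1=[5,4,5,3,5,3](0) P2=[3,0,4,5,4,4](0)
Move 2: P1 pit3 -> P1=[5,4,5,0,6,4](1) P2=[3,0,4,5,4,4](0)
Move 3: P1 pit5 -> P1=[5,4,5,0,6,0](2) P2=[4,1,5,5,4,4](0)
Move 4: P1 pit1 -> P1=[5,0,6,1,7,0](7) P2=[0,1,5,5,4,4](0)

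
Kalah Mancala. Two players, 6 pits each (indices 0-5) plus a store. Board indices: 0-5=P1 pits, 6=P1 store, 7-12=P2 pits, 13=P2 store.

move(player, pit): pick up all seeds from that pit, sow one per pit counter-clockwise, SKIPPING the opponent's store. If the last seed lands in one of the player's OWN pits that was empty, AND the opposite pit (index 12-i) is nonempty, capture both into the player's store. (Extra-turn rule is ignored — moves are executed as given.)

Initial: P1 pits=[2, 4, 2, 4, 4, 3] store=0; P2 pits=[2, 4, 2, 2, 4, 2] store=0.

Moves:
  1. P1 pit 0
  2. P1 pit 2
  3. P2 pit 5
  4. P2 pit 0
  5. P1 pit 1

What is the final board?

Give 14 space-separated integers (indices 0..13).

Answer: 1 0 1 6 6 5 1 0 5 3 2 4 0 1

Derivation:
Move 1: P1 pit0 -> P1=[0,5,3,4,4,3](0) P2=[2,4,2,2,4,2](0)
Move 2: P1 pit2 -> P1=[0,5,0,5,5,4](0) P2=[2,4,2,2,4,2](0)
Move 3: P2 pit5 -> P1=[1,5,0,5,5,4](0) P2=[2,4,2,2,4,0](1)
Move 4: P2 pit0 -> P1=[1,5,0,5,5,4](0) P2=[0,5,3,2,4,0](1)
Move 5: P1 pit1 -> P1=[1,0,1,6,6,5](1) P2=[0,5,3,2,4,0](1)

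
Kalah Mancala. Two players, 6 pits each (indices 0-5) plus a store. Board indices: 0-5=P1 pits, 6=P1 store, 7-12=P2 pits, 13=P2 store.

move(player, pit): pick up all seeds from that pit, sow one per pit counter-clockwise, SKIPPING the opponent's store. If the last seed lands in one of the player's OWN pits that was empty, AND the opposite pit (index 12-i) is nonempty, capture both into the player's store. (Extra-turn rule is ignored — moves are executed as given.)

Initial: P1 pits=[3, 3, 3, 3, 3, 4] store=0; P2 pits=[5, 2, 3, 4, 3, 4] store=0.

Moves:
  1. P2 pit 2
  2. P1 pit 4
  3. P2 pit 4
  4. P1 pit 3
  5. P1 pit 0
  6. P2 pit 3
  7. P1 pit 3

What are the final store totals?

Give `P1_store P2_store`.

Move 1: P2 pit2 -> P1=[3,3,3,3,3,4](0) P2=[5,2,0,5,4,5](0)
Move 2: P1 pit4 -> P1=[3,3,3,3,0,5](1) P2=[6,2,0,5,4,5](0)
Move 3: P2 pit4 -> P1=[4,4,3,3,0,5](1) P2=[6,2,0,5,0,6](1)
Move 4: P1 pit3 -> P1=[4,4,3,0,1,6](2) P2=[6,2,0,5,0,6](1)
Move 5: P1 pit0 -> P1=[0,5,4,1,2,6](2) P2=[6,2,0,5,0,6](1)
Move 6: P2 pit3 -> P1=[1,6,4,1,2,6](2) P2=[6,2,0,0,1,7](2)
Move 7: P1 pit3 -> P1=[1,6,4,0,3,6](2) P2=[6,2,0,0,1,7](2)

Answer: 2 2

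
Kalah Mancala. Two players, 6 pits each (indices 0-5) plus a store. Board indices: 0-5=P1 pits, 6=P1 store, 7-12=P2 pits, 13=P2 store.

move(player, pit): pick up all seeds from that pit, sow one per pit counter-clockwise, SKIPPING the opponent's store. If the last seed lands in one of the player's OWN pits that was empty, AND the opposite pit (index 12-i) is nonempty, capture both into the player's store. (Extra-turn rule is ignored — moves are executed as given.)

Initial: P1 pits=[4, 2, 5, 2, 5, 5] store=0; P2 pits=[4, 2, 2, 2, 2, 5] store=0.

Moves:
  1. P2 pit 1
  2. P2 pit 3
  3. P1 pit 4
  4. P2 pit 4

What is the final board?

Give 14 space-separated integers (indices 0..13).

Answer: 5 2 5 2 0 6 1 5 1 4 0 0 7 2

Derivation:
Move 1: P2 pit1 -> P1=[4,2,5,2,5,5](0) P2=[4,0,3,3,2,5](0)
Move 2: P2 pit3 -> P1=[4,2,5,2,5,5](0) P2=[4,0,3,0,3,6](1)
Move 3: P1 pit4 -> P1=[4,2,5,2,0,6](1) P2=[5,1,4,0,3,6](1)
Move 4: P2 pit4 -> P1=[5,2,5,2,0,6](1) P2=[5,1,4,0,0,7](2)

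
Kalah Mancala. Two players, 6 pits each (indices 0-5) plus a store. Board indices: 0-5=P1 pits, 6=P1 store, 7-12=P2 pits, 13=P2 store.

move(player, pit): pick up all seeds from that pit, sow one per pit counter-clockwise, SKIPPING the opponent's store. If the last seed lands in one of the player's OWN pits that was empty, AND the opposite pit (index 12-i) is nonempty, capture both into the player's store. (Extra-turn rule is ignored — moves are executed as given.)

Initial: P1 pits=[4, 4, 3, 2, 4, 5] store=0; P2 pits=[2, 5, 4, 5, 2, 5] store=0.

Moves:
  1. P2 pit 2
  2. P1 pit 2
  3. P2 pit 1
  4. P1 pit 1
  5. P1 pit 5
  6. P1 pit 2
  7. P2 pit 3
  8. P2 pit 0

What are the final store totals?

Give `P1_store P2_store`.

Answer: 1 5

Derivation:
Move 1: P2 pit2 -> P1=[4,4,3,2,4,5](0) P2=[2,5,0,6,3,6](1)
Move 2: P1 pit2 -> P1=[4,4,0,3,5,6](0) P2=[2,5,0,6,3,6](1)
Move 3: P2 pit1 -> P1=[4,4,0,3,5,6](0) P2=[2,0,1,7,4,7](2)
Move 4: P1 pit1 -> P1=[4,0,1,4,6,7](0) P2=[2,0,1,7,4,7](2)
Move 5: P1 pit5 -> P1=[4,0,1,4,6,0](1) P2=[3,1,2,8,5,8](2)
Move 6: P1 pit2 -> P1=[4,0,0,5,6,0](1) P2=[3,1,2,8,5,8](2)
Move 7: P2 pit3 -> P1=[5,1,1,6,7,0](1) P2=[3,1,2,0,6,9](3)
Move 8: P2 pit0 -> P1=[5,1,0,6,7,0](1) P2=[0,2,3,0,6,9](5)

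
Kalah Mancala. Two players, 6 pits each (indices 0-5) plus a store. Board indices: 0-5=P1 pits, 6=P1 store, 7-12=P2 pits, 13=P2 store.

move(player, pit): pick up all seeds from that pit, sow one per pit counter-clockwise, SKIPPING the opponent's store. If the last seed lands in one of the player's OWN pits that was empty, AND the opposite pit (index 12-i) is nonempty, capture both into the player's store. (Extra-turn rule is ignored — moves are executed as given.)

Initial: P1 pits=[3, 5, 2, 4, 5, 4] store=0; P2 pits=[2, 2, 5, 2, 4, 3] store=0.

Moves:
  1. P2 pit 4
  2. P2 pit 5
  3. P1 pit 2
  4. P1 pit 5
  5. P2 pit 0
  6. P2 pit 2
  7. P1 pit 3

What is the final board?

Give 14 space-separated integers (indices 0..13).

Answer: 6 8 1 0 7 1 2 1 5 0 5 1 1 3

Derivation:
Move 1: P2 pit4 -> P1=[4,6,2,4,5,4](0) P2=[2,2,5,2,0,4](1)
Move 2: P2 pit5 -> P1=[5,7,3,4,5,4](0) P2=[2,2,5,2,0,0](2)
Move 3: P1 pit2 -> P1=[5,7,0,5,6,5](0) P2=[2,2,5,2,0,0](2)
Move 4: P1 pit5 -> P1=[5,7,0,5,6,0](1) P2=[3,3,6,3,0,0](2)
Move 5: P2 pit0 -> P1=[5,7,0,5,6,0](1) P2=[0,4,7,4,0,0](2)
Move 6: P2 pit2 -> P1=[6,8,1,5,6,0](1) P2=[0,4,0,5,1,1](3)
Move 7: P1 pit3 -> P1=[6,8,1,0,7,1](2) P2=[1,5,0,5,1,1](3)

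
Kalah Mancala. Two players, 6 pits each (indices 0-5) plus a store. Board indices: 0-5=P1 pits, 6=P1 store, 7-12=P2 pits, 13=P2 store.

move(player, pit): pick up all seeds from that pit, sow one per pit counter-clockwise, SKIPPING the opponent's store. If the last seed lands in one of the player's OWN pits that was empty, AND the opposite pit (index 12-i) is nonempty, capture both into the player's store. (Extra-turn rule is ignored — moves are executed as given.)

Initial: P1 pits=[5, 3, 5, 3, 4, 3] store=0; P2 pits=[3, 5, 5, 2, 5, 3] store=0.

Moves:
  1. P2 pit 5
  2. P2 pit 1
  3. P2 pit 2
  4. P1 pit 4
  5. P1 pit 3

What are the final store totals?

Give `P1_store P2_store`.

Answer: 2 3

Derivation:
Move 1: P2 pit5 -> P1=[6,4,5,3,4,3](0) P2=[3,5,5,2,5,0](1)
Move 2: P2 pit1 -> P1=[6,4,5,3,4,3](0) P2=[3,0,6,3,6,1](2)
Move 3: P2 pit2 -> P1=[7,5,5,3,4,3](0) P2=[3,0,0,4,7,2](3)
Move 4: P1 pit4 -> P1=[7,5,5,3,0,4](1) P2=[4,1,0,4,7,2](3)
Move 5: P1 pit3 -> P1=[7,5,5,0,1,5](2) P2=[4,1,0,4,7,2](3)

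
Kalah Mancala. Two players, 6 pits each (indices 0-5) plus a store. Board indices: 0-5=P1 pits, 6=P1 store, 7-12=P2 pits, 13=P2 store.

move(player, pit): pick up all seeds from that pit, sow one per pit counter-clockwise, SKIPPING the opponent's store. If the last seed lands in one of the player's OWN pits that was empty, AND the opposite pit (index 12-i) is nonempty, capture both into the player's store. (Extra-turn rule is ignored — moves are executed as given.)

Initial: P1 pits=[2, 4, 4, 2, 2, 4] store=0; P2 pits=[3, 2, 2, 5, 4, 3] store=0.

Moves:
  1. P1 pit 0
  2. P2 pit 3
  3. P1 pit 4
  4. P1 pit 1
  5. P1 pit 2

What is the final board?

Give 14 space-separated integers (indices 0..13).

Answer: 1 0 0 4 2 7 3 5 3 2 0 5 4 1

Derivation:
Move 1: P1 pit0 -> P1=[0,5,5,2,2,4](0) P2=[3,2,2,5,4,3](0)
Move 2: P2 pit3 -> P1=[1,6,5,2,2,4](0) P2=[3,2,2,0,5,4](1)
Move 3: P1 pit4 -> P1=[1,6,5,2,0,5](1) P2=[3,2,2,0,5,4](1)
Move 4: P1 pit1 -> P1=[1,0,6,3,1,6](2) P2=[4,2,2,0,5,4](1)
Move 5: P1 pit2 -> P1=[1,0,0,4,2,7](3) P2=[5,3,2,0,5,4](1)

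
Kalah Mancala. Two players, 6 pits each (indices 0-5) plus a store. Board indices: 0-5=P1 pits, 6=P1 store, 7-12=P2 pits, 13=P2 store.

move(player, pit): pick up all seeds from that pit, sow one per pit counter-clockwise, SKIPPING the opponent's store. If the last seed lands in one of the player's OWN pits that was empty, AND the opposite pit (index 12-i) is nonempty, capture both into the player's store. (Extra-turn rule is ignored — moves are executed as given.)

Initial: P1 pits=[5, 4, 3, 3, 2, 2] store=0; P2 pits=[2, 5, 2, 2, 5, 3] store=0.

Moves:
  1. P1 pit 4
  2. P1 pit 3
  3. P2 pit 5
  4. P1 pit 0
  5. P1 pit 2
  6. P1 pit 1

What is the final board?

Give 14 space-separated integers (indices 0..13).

Move 1: P1 pit4 -> P1=[5,4,3,3,0,3](1) P2=[2,5,2,2,5,3](0)
Move 2: P1 pit3 -> P1=[5,4,3,0,1,4](2) P2=[2,5,2,2,5,3](0)
Move 3: P2 pit5 -> P1=[6,5,3,0,1,4](2) P2=[2,5,2,2,5,0](1)
Move 4: P1 pit0 -> P1=[0,6,4,1,2,5](3) P2=[2,5,2,2,5,0](1)
Move 5: P1 pit2 -> P1=[0,6,0,2,3,6](4) P2=[2,5,2,2,5,0](1)
Move 6: P1 pit1 -> P1=[0,0,1,3,4,7](5) P2=[3,5,2,2,5,0](1)

Answer: 0 0 1 3 4 7 5 3 5 2 2 5 0 1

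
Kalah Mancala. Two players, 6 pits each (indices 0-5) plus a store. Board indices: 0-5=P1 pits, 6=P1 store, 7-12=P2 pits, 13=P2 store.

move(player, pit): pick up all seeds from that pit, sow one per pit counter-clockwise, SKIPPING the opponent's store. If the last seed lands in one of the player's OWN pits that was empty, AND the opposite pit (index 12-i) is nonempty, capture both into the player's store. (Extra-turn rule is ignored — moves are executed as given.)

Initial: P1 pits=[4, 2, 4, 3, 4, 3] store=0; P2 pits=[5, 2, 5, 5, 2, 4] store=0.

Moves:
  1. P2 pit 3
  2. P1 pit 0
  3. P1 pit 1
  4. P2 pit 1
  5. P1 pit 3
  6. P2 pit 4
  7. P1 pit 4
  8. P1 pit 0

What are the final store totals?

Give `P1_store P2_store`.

Answer: 4 9

Derivation:
Move 1: P2 pit3 -> P1=[5,3,4,3,4,3](0) P2=[5,2,5,0,3,5](1)
Move 2: P1 pit0 -> P1=[0,4,5,4,5,4](0) P2=[5,2,5,0,3,5](1)
Move 3: P1 pit1 -> P1=[0,0,6,5,6,5](0) P2=[5,2,5,0,3,5](1)
Move 4: P2 pit1 -> P1=[0,0,0,5,6,5](0) P2=[5,0,6,0,3,5](8)
Move 5: P1 pit3 -> P1=[0,0,0,0,7,6](1) P2=[6,1,6,0,3,5](8)
Move 6: P2 pit4 -> P1=[1,0,0,0,7,6](1) P2=[6,1,6,0,0,6](9)
Move 7: P1 pit4 -> P1=[1,0,0,0,0,7](2) P2=[7,2,7,1,1,6](9)
Move 8: P1 pit0 -> P1=[0,0,0,0,0,7](4) P2=[7,2,7,1,0,6](9)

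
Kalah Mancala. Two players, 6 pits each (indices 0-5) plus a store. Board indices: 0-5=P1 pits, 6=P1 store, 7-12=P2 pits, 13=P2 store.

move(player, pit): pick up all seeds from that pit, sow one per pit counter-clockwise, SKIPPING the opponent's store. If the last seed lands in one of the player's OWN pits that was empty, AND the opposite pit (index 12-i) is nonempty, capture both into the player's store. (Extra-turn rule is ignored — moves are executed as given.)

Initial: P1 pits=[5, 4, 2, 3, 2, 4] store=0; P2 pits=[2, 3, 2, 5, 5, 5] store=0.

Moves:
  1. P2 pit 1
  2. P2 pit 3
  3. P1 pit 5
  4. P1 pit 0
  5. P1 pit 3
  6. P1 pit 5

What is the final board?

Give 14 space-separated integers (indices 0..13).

Answer: 0 6 4 0 4 0 4 5 1 4 0 7 6 1

Derivation:
Move 1: P2 pit1 -> P1=[5,4,2,3,2,4](0) P2=[2,0,3,6,6,5](0)
Move 2: P2 pit3 -> P1=[6,5,3,3,2,4](0) P2=[2,0,3,0,7,6](1)
Move 3: P1 pit5 -> P1=[6,5,3,3,2,0](1) P2=[3,1,4,0,7,6](1)
Move 4: P1 pit0 -> P1=[0,6,4,4,3,1](2) P2=[3,1,4,0,7,6](1)
Move 5: P1 pit3 -> P1=[0,6,4,0,4,2](3) P2=[4,1,4,0,7,6](1)
Move 6: P1 pit5 -> P1=[0,6,4,0,4,0](4) P2=[5,1,4,0,7,6](1)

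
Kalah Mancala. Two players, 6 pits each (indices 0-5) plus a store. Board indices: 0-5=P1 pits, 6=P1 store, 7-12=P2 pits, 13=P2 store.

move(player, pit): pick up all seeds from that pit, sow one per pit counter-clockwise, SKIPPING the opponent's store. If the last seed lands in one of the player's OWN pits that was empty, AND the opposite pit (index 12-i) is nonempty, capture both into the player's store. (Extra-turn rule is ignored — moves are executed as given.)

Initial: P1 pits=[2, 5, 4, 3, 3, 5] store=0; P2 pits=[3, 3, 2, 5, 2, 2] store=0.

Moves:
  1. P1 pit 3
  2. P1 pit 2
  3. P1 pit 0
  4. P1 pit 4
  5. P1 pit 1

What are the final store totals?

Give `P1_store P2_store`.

Answer: 10 0

Derivation:
Move 1: P1 pit3 -> P1=[2,5,4,0,4,6](1) P2=[3,3,2,5,2,2](0)
Move 2: P1 pit2 -> P1=[2,5,0,1,5,7](2) P2=[3,3,2,5,2,2](0)
Move 3: P1 pit0 -> P1=[0,6,0,1,5,7](8) P2=[3,3,2,0,2,2](0)
Move 4: P1 pit4 -> P1=[0,6,0,1,0,8](9) P2=[4,4,3,0,2,2](0)
Move 5: P1 pit1 -> P1=[0,0,1,2,1,9](10) P2=[5,4,3,0,2,2](0)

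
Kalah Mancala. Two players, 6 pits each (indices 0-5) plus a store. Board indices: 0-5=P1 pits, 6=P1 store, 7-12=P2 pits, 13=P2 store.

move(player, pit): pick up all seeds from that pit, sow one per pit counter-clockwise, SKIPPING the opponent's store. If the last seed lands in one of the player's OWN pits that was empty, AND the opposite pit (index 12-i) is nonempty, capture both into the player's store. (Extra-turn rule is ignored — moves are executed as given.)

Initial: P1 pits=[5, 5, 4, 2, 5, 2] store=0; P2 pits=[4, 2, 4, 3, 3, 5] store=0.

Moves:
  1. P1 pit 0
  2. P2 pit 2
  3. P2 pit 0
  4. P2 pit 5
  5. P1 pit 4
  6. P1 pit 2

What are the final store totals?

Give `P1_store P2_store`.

Move 1: P1 pit0 -> P1=[0,6,5,3,6,3](0) P2=[4,2,4,3,3,5](0)
Move 2: P2 pit2 -> P1=[0,6,5,3,6,3](0) P2=[4,2,0,4,4,6](1)
Move 3: P2 pit0 -> P1=[0,6,5,3,6,3](0) P2=[0,3,1,5,5,6](1)
Move 4: P2 pit5 -> P1=[1,7,6,4,7,3](0) P2=[0,3,1,5,5,0](2)
Move 5: P1 pit4 -> P1=[1,7,6,4,0,4](1) P2=[1,4,2,6,6,0](2)
Move 6: P1 pit2 -> P1=[1,7,0,5,1,5](2) P2=[2,5,2,6,6,0](2)

Answer: 2 2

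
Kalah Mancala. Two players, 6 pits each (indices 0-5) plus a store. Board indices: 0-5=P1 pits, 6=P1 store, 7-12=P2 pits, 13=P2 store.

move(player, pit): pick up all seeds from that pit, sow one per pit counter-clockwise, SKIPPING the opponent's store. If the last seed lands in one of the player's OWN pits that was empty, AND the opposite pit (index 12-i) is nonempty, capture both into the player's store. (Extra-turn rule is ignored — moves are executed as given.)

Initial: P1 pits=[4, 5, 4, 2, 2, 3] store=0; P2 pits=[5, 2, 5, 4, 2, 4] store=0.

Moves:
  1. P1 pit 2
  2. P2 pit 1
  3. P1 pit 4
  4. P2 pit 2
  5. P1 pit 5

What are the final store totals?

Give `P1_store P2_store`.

Move 1: P1 pit2 -> P1=[4,5,0,3,3,4](1) P2=[5,2,5,4,2,4](0)
Move 2: P2 pit1 -> P1=[4,5,0,3,3,4](1) P2=[5,0,6,5,2,4](0)
Move 3: P1 pit4 -> P1=[4,5,0,3,0,5](2) P2=[6,0,6,5,2,4](0)
Move 4: P2 pit2 -> P1=[5,6,0,3,0,5](2) P2=[6,0,0,6,3,5](1)
Move 5: P1 pit5 -> P1=[5,6,0,3,0,0](3) P2=[7,1,1,7,3,5](1)

Answer: 3 1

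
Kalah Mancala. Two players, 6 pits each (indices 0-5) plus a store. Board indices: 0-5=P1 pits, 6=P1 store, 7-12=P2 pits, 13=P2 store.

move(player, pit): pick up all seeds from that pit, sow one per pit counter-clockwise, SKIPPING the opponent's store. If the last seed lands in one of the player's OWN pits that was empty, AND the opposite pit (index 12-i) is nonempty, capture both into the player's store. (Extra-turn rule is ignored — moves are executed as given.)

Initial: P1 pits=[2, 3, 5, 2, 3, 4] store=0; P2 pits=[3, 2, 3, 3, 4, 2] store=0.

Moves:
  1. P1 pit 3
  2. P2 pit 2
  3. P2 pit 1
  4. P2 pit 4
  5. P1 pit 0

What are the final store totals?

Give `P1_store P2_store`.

Move 1: P1 pit3 -> P1=[2,3,5,0,4,5](0) P2=[3,2,3,3,4,2](0)
Move 2: P2 pit2 -> P1=[2,3,5,0,4,5](0) P2=[3,2,0,4,5,3](0)
Move 3: P2 pit1 -> P1=[2,3,5,0,4,5](0) P2=[3,0,1,5,5,3](0)
Move 4: P2 pit4 -> P1=[3,4,6,0,4,5](0) P2=[3,0,1,5,0,4](1)
Move 5: P1 pit0 -> P1=[0,5,7,0,4,5](2) P2=[3,0,0,5,0,4](1)

Answer: 2 1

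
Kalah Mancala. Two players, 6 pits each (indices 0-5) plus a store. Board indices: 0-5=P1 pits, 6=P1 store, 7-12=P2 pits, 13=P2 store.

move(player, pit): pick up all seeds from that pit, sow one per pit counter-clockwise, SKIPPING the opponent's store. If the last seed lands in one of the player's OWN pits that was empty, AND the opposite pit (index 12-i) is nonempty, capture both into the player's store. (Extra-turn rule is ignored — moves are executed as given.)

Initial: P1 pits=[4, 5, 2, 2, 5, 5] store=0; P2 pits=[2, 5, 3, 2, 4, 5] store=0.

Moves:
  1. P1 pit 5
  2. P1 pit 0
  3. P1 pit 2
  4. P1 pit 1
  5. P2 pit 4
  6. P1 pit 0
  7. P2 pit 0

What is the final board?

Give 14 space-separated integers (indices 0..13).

Answer: 0 2 1 5 8 1 6 0 7 4 3 0 6 1

Derivation:
Move 1: P1 pit5 -> P1=[4,5,2,2,5,0](1) P2=[3,6,4,3,4,5](0)
Move 2: P1 pit0 -> P1=[0,6,3,3,6,0](1) P2=[3,6,4,3,4,5](0)
Move 3: P1 pit2 -> P1=[0,6,0,4,7,0](5) P2=[0,6,4,3,4,5](0)
Move 4: P1 pit1 -> P1=[0,0,1,5,8,1](6) P2=[1,6,4,3,4,5](0)
Move 5: P2 pit4 -> P1=[1,1,1,5,8,1](6) P2=[1,6,4,3,0,6](1)
Move 6: P1 pit0 -> P1=[0,2,1,5,8,1](6) P2=[1,6,4,3,0,6](1)
Move 7: P2 pit0 -> P1=[0,2,1,5,8,1](6) P2=[0,7,4,3,0,6](1)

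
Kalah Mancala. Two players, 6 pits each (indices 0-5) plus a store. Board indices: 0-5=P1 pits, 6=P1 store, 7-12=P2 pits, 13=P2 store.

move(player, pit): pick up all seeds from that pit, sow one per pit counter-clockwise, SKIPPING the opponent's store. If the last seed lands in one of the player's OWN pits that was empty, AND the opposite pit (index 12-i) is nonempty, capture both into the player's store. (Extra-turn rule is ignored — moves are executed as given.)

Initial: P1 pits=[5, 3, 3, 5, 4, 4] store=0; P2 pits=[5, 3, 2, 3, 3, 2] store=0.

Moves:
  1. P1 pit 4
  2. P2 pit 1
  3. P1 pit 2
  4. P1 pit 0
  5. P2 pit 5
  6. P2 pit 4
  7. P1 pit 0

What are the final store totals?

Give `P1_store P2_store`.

Answer: 1 2

Derivation:
Move 1: P1 pit4 -> P1=[5,3,3,5,0,5](1) P2=[6,4,2,3,3,2](0)
Move 2: P2 pit1 -> P1=[5,3,3,5,0,5](1) P2=[6,0,3,4,4,3](0)
Move 3: P1 pit2 -> P1=[5,3,0,6,1,6](1) P2=[6,0,3,4,4,3](0)
Move 4: P1 pit0 -> P1=[0,4,1,7,2,7](1) P2=[6,0,3,4,4,3](0)
Move 5: P2 pit5 -> P1=[1,5,1,7,2,7](1) P2=[6,0,3,4,4,0](1)
Move 6: P2 pit4 -> P1=[2,6,1,7,2,7](1) P2=[6,0,3,4,0,1](2)
Move 7: P1 pit0 -> P1=[0,7,2,7,2,7](1) P2=[6,0,3,4,0,1](2)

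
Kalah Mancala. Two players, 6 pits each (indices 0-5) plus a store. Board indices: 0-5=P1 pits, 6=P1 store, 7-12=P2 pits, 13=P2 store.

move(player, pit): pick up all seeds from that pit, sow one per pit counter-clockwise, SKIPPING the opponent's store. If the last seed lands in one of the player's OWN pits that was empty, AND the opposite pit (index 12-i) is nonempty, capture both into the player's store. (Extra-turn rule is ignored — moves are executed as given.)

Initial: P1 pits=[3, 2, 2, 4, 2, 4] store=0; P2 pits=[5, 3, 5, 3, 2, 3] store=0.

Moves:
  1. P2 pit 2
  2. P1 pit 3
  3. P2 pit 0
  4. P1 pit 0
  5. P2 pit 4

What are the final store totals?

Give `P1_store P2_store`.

Move 1: P2 pit2 -> P1=[4,2,2,4,2,4](0) P2=[5,3,0,4,3,4](1)
Move 2: P1 pit3 -> P1=[4,2,2,0,3,5](1) P2=[6,3,0,4,3,4](1)
Move 3: P2 pit0 -> P1=[4,2,2,0,3,5](1) P2=[0,4,1,5,4,5](2)
Move 4: P1 pit0 -> P1=[0,3,3,1,4,5](1) P2=[0,4,1,5,4,5](2)
Move 5: P2 pit4 -> P1=[1,4,3,1,4,5](1) P2=[0,4,1,5,0,6](3)

Answer: 1 3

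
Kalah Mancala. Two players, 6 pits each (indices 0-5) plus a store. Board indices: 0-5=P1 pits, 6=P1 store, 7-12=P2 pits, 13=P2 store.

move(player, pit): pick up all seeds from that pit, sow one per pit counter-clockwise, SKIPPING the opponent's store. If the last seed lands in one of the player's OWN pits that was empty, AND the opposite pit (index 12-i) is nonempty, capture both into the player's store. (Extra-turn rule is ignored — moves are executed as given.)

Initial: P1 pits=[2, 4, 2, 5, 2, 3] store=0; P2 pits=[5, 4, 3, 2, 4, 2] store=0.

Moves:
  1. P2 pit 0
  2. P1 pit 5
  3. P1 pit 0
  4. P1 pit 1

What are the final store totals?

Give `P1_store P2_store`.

Answer: 2 0

Derivation:
Move 1: P2 pit0 -> P1=[2,4,2,5,2,3](0) P2=[0,5,4,3,5,3](0)
Move 2: P1 pit5 -> P1=[2,4,2,5,2,0](1) P2=[1,6,4,3,5,3](0)
Move 3: P1 pit0 -> P1=[0,5,3,5,2,0](1) P2=[1,6,4,3,5,3](0)
Move 4: P1 pit1 -> P1=[0,0,4,6,3,1](2) P2=[1,6,4,3,5,3](0)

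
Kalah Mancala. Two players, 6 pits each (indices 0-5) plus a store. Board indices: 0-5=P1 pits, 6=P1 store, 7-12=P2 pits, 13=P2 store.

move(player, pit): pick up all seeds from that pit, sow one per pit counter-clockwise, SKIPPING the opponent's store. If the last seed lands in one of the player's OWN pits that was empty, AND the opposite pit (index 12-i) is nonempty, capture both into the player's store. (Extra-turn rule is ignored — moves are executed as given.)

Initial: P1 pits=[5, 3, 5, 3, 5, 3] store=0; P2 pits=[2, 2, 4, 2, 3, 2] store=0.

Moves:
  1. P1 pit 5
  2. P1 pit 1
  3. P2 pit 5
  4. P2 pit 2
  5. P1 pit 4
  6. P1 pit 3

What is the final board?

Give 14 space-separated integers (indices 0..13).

Answer: 6 0 6 0 1 2 3 5 4 1 4 4 1 2

Derivation:
Move 1: P1 pit5 -> P1=[5,3,5,3,5,0](1) P2=[3,3,4,2,3,2](0)
Move 2: P1 pit1 -> P1=[5,0,6,4,6,0](1) P2=[3,3,4,2,3,2](0)
Move 3: P2 pit5 -> P1=[6,0,6,4,6,0](1) P2=[3,3,4,2,3,0](1)
Move 4: P2 pit2 -> P1=[6,0,6,4,6,0](1) P2=[3,3,0,3,4,1](2)
Move 5: P1 pit4 -> P1=[6,0,6,4,0,1](2) P2=[4,4,1,4,4,1](2)
Move 6: P1 pit3 -> P1=[6,0,6,0,1,2](3) P2=[5,4,1,4,4,1](2)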